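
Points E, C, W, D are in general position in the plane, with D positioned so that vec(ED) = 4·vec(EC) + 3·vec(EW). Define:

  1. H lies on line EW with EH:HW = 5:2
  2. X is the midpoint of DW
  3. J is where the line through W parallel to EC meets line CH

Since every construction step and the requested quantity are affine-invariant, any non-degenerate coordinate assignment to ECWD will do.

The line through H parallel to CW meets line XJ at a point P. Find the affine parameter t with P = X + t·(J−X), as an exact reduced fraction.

t = 115/119

Work in coordinates with E = (0, 0), C = (1, 0), W = (0, 1), D = (4, 3).
1. H lies on line EW with EH:HW = 5:2 ⇒ H = (0, 5/7)
2. X is the midpoint of DW ⇒ X = (2, 2)
3. J is where the line through W parallel to EC meets line CH ⇒ J = (-2/5, 1)
through H parallel to CW: direction (-1, 1); meets XJ at P = (-38/119, 123/119)
P = X + t·(J−X) with t = 115/119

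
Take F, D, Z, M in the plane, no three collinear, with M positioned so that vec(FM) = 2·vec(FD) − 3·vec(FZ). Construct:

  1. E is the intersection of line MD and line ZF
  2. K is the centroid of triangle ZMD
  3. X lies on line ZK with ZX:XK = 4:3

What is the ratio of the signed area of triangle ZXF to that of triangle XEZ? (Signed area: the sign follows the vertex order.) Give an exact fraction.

[ZXF]:[XEZ] = -1/2

Choose coordinates F = (0, 0), D = (1, 0), Z = (0, 1), M = (2, -3).
1. E is the intersection of line MD and line ZF ⇒ E = (0, 3)
2. K is the centroid of triangle ZMD ⇒ K = (1, -2/3)
3. X lies on line ZK with ZX:XK = 4:3 ⇒ X = (4/7, 1/21)
2·[ZXF] = -4/7, 2·[XEZ] = 8/7
[ZXF]:[XEZ] = -4/7:8/7 = -1/2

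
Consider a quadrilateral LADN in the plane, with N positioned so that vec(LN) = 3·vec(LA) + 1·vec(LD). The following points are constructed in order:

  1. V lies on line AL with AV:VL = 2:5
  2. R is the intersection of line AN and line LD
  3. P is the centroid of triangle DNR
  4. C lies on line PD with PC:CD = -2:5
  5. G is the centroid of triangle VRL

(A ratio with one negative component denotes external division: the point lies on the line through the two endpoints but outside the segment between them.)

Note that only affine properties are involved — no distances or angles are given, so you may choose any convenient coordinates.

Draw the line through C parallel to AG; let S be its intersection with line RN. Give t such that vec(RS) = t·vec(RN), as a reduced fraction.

t = 29/81

Choose coordinates L = (0, 0), A = (1, 0), D = (0, 1), N = (3, 1).
1. V lies on line AL with AV:VL = 2:5 ⇒ V = (5/7, 0)
2. R is the intersection of line AN and line LD ⇒ R = (0, -1/2)
3. P is the centroid of triangle DNR ⇒ P = (1, 1/2)
4. C lies on line PD with PC:CD = -2:5 ⇒ C = (5/3, 1/6)
5. G is the centroid of triangle VRL ⇒ G = (5/21, -1/6)
through C parallel to AG: direction (-16/21, -1/6); meets RN at S = (29/27, 1/27)
S = R + t·(N−R) with t = 29/81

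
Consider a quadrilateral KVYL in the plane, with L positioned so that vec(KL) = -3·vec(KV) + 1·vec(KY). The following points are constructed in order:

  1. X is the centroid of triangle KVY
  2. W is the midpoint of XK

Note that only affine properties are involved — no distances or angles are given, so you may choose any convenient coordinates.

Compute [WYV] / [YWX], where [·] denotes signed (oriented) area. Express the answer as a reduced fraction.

Set K = (0, 0), V = (1, 0), Y = (0, 1), L = (-3, 1); any affine frame gives the same invariant.
1. X is the centroid of triangle KVY ⇒ X = (1/3, 1/3)
2. W is the midpoint of XK ⇒ W = (1/6, 1/6)
2·[WYV] = -2/3, 2·[YWX] = 1/6
[WYV]:[YWX] = -2/3:1/6 = -4

[WYV]:[YWX] = -4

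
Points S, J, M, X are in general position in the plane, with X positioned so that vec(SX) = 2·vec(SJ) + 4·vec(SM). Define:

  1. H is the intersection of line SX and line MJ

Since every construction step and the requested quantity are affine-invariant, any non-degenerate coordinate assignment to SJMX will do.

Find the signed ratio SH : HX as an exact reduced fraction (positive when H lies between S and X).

SH:HX = 1/5

Set S = (0, 0), J = (1, 0), M = (0, 1), X = (2, 4); any affine frame gives the same invariant.
1. H is the intersection of line SX and line MJ ⇒ H = (1/3, 2/3)
H = S + t·(X−S) with t = 1/6, so SH:HX = t:(1−t) = 1/6:5/6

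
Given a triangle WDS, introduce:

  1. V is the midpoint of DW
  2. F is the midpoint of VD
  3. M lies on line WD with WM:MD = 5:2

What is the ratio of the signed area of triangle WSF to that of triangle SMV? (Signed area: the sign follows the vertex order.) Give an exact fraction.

Assign W = (0, 0), D = (1, 0), S = (0, 1) — the answer is frame-independent, so this choice is without loss of generality.
1. V is the midpoint of DW ⇒ V = (1/2, 0)
2. F is the midpoint of VD ⇒ F = (3/4, 0)
3. M lies on line WD with WM:MD = 5:2 ⇒ M = (5/7, 0)
2·[WSF] = -3/4, 2·[SMV] = -3/14
[WSF]:[SMV] = -3/4:-3/14 = 7/2

[WSF]:[SMV] = 7/2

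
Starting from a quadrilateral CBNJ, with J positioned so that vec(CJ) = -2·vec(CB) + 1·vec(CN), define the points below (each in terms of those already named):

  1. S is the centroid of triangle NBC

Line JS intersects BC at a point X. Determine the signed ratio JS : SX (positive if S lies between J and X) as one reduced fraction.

JS:SX = 2

Work in coordinates with C = (0, 0), B = (1, 0), N = (0, 1), J = (-2, 1).
1. S is the centroid of triangle NBC ⇒ S = (1/3, 1/3)
line JS meets BC at X = (3/2, 0)
S = J + t·(X−J) with t = 2/3, so JS:SX = 2/3:1/3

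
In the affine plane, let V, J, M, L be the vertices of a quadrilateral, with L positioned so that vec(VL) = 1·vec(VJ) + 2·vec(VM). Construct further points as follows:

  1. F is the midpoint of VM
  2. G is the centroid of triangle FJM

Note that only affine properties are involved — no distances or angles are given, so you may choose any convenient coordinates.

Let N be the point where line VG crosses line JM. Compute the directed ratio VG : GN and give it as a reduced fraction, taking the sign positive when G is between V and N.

VG:GN = 5

Set V = (0, 0), J = (1, 0), M = (0, 1), L = (1, 2); any affine frame gives the same invariant.
1. F is the midpoint of VM ⇒ F = (0, 1/2)
2. G is the centroid of triangle FJM ⇒ G = (1/3, 1/2)
line VG meets JM at N = (2/5, 3/5)
G = V + t·(N−V) with t = 5/6, so VG:GN = 5/6:1/6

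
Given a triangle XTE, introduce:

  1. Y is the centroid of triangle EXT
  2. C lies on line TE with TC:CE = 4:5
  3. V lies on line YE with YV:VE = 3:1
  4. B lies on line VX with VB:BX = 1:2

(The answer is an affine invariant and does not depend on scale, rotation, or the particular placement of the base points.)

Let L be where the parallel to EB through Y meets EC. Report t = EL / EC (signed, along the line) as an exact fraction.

t = 18/35

Work in coordinates with X = (0, 0), T = (1, 0), E = (0, 1).
1. Y is the centroid of triangle EXT ⇒ Y = (1/3, 1/3)
2. C lies on line TE with TC:CE = 4:5 ⇒ C = (5/9, 4/9)
3. V lies on line YE with YV:VE = 3:1 ⇒ V = (1/12, 5/6)
4. B lies on line VX with VB:BX = 1:2 ⇒ B = (1/18, 5/9)
through Y parallel to EB: direction (1/18, -4/9); meets EC at L = (2/7, 5/7)
L = E + t·(C−E) with t = 18/35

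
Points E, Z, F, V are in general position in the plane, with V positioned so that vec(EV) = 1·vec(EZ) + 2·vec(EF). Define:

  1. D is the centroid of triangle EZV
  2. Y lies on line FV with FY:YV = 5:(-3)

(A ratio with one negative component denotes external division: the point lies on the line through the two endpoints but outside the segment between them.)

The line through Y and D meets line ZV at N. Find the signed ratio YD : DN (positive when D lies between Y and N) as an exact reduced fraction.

YD:DN = -11/2

Set E = (0, 0), Z = (1, 0), F = (0, 1), V = (1, 2); any affine frame gives the same invariant.
1. D is the centroid of triangle EZV ⇒ D = (2/3, 2/3)
2. Y lies on line FV with FY:YV = 5:(-3) ⇒ Y = (5/2, 7/2)
line YD meets ZV at N = (1, 13/11)
D = Y + t·(N−Y) with t = 11/9, so YD:DN = 11/9:-2/9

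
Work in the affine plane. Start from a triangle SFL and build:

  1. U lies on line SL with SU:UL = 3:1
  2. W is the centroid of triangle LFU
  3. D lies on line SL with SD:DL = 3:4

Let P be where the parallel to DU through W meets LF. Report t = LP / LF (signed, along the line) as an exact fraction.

t = 1/3

Work in coordinates with S = (0, 0), F = (1, 0), L = (0, 1).
1. U lies on line SL with SU:UL = 3:1 ⇒ U = (0, 3/4)
2. W is the centroid of triangle LFU ⇒ W = (1/3, 7/12)
3. D lies on line SL with SD:DL = 3:4 ⇒ D = (0, 3/7)
through W parallel to DU: direction (0, 9/28); meets LF at P = (1/3, 2/3)
P = L + t·(F−L) with t = 1/3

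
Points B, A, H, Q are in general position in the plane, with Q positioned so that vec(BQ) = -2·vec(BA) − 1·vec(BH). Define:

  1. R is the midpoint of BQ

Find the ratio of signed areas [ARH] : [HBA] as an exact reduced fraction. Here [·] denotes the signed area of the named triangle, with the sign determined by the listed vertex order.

Work in coordinates with B = (0, 0), A = (1, 0), H = (0, 1), Q = (-2, -1).
1. R is the midpoint of BQ ⇒ R = (-1, -1/2)
2·[ARH] = -5/2, 2·[HBA] = 1
[ARH]:[HBA] = -5/2:1 = -5/2

[ARH]:[HBA] = -5/2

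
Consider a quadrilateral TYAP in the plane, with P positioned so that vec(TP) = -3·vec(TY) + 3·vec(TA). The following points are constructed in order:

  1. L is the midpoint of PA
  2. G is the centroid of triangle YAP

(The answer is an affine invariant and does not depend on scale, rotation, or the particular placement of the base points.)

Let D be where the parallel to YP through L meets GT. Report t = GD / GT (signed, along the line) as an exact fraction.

Work in coordinates with T = (0, 0), Y = (1, 0), A = (0, 1), P = (-3, 3).
1. L is the midpoint of PA ⇒ L = (-3/2, 2)
2. G is the centroid of triangle YAP ⇒ G = (-2/3, 4/3)
through L parallel to YP: direction (-4, 3); meets GT at D = (-7/10, 7/5)
D = G + t·(T−G) with t = -1/20

t = -1/20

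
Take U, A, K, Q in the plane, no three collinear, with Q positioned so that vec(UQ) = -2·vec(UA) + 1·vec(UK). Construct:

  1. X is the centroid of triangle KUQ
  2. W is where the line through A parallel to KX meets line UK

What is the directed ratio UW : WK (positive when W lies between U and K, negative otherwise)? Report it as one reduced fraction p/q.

UW:WK = -1/3

Choose coordinates U = (0, 0), A = (1, 0), K = (0, 1), Q = (-2, 1).
1. X is the centroid of triangle KUQ ⇒ X = (-2/3, 2/3)
2. W is where the line through A parallel to KX meets line UK ⇒ W = (0, -1/2)
W = U + t·(K−U) with t = -1/2, so UW:WK = t:(1−t) = -1/2:3/2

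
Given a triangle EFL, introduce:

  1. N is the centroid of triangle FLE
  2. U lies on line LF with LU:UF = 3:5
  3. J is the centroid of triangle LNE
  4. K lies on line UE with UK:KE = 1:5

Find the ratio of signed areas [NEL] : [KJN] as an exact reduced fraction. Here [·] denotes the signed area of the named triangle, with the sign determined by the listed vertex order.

Assign E = (0, 0), F = (1, 0), L = (0, 1) — the answer is frame-independent, so this choice is without loss of generality.
1. N is the centroid of triangle FLE ⇒ N = (1/3, 1/3)
2. U lies on line LF with LU:UF = 3:5 ⇒ U = (3/8, 5/8)
3. J is the centroid of triangle LNE ⇒ J = (1/9, 4/9)
4. K lies on line UE with UK:KE = 1:5 ⇒ K = (5/16, 25/48)
2·[NEL] = -1/3, 2·[KJN] = 17/432
[NEL]:[KJN] = -1/3:17/432 = -144/17

[NEL]:[KJN] = -144/17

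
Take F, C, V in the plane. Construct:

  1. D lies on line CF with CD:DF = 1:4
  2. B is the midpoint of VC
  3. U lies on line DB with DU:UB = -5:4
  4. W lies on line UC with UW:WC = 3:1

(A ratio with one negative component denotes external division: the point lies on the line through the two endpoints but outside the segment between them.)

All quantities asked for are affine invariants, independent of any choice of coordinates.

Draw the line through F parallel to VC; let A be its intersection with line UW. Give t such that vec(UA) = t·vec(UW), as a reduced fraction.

t = 3

Work in coordinates with F = (0, 0), C = (1, 0), V = (0, 1).
1. D lies on line CF with CD:DF = 1:4 ⇒ D = (4/5, 0)
2. B is the midpoint of VC ⇒ B = (1/2, 1/2)
3. U lies on line DB with DU:UB = -5:4 ⇒ U = (-7/10, 5/2)
4. W lies on line UC with UW:WC = 3:1 ⇒ W = (23/40, 5/8)
through F parallel to VC: direction (1, -1); meets UW at A = (25/8, -25/8)
A = U + t·(W−U) with t = 3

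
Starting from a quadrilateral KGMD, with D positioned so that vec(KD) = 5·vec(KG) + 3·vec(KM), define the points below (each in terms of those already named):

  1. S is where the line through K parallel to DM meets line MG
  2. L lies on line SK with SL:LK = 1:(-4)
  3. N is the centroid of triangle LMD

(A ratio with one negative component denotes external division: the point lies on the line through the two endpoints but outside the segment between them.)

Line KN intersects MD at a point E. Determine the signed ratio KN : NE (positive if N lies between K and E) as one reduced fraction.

KN:NE = 2

Choose coordinates K = (0, 0), G = (1, 0), M = (0, 1), D = (5, 3).
1. S is where the line through K parallel to DM meets line MG ⇒ S = (5/7, 2/7)
2. L lies on line SK with SL:LK = 1:(-4) ⇒ L = (20/21, 8/21)
3. N is the centroid of triangle LMD ⇒ N = (125/63, 92/63)
line KN meets MD at E = (125/42, 46/21)
N = K + t·(E−K) with t = 2/3, so KN:NE = 2/3:1/3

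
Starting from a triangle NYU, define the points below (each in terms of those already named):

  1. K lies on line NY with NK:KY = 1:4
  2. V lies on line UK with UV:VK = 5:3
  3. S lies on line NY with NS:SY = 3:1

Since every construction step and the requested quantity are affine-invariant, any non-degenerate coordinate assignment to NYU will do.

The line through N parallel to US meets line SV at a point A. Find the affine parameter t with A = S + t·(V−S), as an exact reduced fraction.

Work in coordinates with N = (0, 0), Y = (1, 0), U = (0, 1).
1. K lies on line NY with NK:KY = 1:4 ⇒ K = (1/5, 0)
2. V lies on line UK with UV:VK = 5:3 ⇒ V = (1/8, 3/8)
3. S lies on line NY with NS:SY = 3:1 ⇒ S = (3/4, 0)
through N parallel to US: direction (3/4, -1); meets SV at A = (-27/44, 9/11)
A = S + t·(V−S) with t = 24/11

t = 24/11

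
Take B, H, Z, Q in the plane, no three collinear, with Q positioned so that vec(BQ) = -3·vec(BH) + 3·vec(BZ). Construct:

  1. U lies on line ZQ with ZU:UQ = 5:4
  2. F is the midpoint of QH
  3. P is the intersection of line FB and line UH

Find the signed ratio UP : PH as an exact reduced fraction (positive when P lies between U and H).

Choose coordinates B = (0, 0), H = (1, 0), Z = (0, 1), Q = (-3, 3).
1. U lies on line ZQ with ZU:UQ = 5:4 ⇒ U = (-5/3, 19/9)
2. F is the midpoint of QH ⇒ F = (-1, 3/2)
3. P is the intersection of line FB and line UH ⇒ P = (-19/17, 57/34)
P = U + t·(H−U) with t = 7/34, so UP:PH = t:(1−t) = 7/34:27/34

UP:PH = 7/27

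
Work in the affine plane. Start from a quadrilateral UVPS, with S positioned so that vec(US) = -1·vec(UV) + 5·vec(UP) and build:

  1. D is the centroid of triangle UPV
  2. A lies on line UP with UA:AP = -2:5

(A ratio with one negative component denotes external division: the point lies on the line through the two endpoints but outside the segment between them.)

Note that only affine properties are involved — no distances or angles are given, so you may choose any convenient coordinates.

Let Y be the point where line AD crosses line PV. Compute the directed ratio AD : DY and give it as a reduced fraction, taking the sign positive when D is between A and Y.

Assign U = (0, 0), V = (1, 0), P = (0, 1), S = (-1, 5) — the answer is frame-independent, so this choice is without loss of generality.
1. D is the centroid of triangle UPV ⇒ D = (1/3, 1/3)
2. A lies on line UP with UA:AP = -2:5 ⇒ A = (0, -2/3)
line AD meets PV at Y = (5/12, 7/12)
D = A + t·(Y−A) with t = 4/5, so AD:DY = 4/5:1/5

AD:DY = 4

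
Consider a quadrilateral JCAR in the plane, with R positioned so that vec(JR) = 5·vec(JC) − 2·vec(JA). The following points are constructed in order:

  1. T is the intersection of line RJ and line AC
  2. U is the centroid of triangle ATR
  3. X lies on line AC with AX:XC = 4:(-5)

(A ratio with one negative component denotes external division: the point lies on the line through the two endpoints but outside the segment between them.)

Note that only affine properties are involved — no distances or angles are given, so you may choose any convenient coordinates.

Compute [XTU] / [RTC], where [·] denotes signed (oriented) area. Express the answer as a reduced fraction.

Set J = (0, 0), C = (1, 0), A = (0, 1), R = (5, -2); any affine frame gives the same invariant.
1. T is the intersection of line RJ and line AC ⇒ T = (5/3, -2/3)
2. U is the centroid of triangle ATR ⇒ U = (20/9, -5/9)
3. X lies on line AC with AX:XC = 4:(-5) ⇒ X = (-4, 5)
2·[XTU] = 34/9, 2·[RTC] = -4/3
[XTU]:[RTC] = 34/9:-4/3 = -17/6

[XTU]:[RTC] = -17/6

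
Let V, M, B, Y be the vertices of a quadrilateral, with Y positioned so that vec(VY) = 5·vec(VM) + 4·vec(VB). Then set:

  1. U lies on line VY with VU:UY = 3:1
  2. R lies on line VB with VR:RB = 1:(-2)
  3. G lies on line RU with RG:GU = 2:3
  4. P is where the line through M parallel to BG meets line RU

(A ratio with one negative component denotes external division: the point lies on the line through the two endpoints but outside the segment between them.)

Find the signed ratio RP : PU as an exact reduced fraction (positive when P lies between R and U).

RP:PU = 19/56

Choose coordinates V = (0, 0), M = (1, 0), B = (0, 1), Y = (5, 4).
1. U lies on line VY with VU:UY = 3:1 ⇒ U = (15/4, 3)
2. R lies on line VB with VR:RB = 1:(-2) ⇒ R = (0, -1)
3. G lies on line RU with RG:GU = 2:3 ⇒ G = (3/2, 3/5)
4. P is where the line through M parallel to BG meets line RU ⇒ P = (19/20, 1/75)
P = R + t·(U−R) with t = 19/75, so RP:PU = t:(1−t) = 19/75:56/75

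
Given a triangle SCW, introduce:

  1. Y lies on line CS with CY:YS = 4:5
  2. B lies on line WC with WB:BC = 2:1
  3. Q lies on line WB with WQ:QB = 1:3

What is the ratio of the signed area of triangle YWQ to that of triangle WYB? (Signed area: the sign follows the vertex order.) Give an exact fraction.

[YWQ]:[WYB] = -1/4

Choose coordinates S = (0, 0), C = (1, 0), W = (0, 1).
1. Y lies on line CS with CY:YS = 4:5 ⇒ Y = (5/9, 0)
2. B lies on line WC with WB:BC = 2:1 ⇒ B = (2/3, 1/3)
3. Q lies on line WB with WQ:QB = 1:3 ⇒ Q = (1/6, 5/6)
2·[YWQ] = -2/27, 2·[WYB] = 8/27
[YWQ]:[WYB] = -2/27:8/27 = -1/4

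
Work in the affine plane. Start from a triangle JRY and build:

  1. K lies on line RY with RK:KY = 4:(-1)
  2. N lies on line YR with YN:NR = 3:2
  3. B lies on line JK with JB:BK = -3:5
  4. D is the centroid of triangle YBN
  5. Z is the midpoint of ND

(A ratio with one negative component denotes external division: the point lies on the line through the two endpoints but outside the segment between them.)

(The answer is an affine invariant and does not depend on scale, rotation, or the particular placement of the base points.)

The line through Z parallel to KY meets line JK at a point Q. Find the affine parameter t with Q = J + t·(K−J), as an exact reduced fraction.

t = 7/12

Choose coordinates J = (0, 0), R = (1, 0), Y = (0, 1).
1. K lies on line RY with RK:KY = 4:(-1) ⇒ K = (-1/3, 4/3)
2. N lies on line YR with YN:NR = 3:2 ⇒ N = (3/5, 2/5)
3. B lies on line JK with JB:BK = -3:5 ⇒ B = (1/2, -2)
4. D is the centroid of triangle YBN ⇒ D = (11/30, -1/5)
5. Z is the midpoint of ND ⇒ Z = (29/60, 1/10)
through Z parallel to KY: direction (1/3, -1/3); meets JK at Q = (-7/36, 7/9)
Q = J + t·(K−J) with t = 7/12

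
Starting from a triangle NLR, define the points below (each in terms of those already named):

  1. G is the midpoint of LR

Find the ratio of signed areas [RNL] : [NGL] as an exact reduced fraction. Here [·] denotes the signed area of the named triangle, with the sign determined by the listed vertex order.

Set N = (0, 0), L = (1, 0), R = (0, 1); any affine frame gives the same invariant.
1. G is the midpoint of LR ⇒ G = (1/2, 1/2)
2·[RNL] = 1, 2·[NGL] = -1/2
[RNL]:[NGL] = 1:-1/2 = -2

[RNL]:[NGL] = -2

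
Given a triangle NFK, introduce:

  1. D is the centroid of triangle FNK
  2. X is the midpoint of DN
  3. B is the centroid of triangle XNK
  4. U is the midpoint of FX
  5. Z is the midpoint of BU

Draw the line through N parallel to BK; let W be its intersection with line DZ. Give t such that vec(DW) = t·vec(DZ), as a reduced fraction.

Assign N = (0, 0), F = (1, 0), K = (0, 1) — the answer is frame-independent, so this choice is without loss of generality.
1. D is the centroid of triangle FNK ⇒ D = (1/3, 1/3)
2. X is the midpoint of DN ⇒ X = (1/6, 1/6)
3. B is the centroid of triangle XNK ⇒ B = (1/18, 7/18)
4. U is the midpoint of FX ⇒ U = (7/12, 1/12)
5. Z is the midpoint of BU ⇒ Z = (23/72, 17/72)
through N parallel to BK: direction (-1/18, 11/18); meets DZ at W = (1/9, -11/9)
W = D + t·(Z−D) with t = 16

t = 16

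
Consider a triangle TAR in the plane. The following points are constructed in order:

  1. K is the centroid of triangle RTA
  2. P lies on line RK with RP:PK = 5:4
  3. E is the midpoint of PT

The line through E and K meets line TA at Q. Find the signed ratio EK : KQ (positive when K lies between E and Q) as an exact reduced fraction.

Assign T = (0, 0), A = (1, 0), R = (0, 1) — the answer is frame-independent, so this choice is without loss of generality.
1. K is the centroid of triangle RTA ⇒ K = (1/3, 1/3)
2. P lies on line RK with RP:PK = 5:4 ⇒ P = (5/27, 17/27)
3. E is the midpoint of PT ⇒ E = (5/54, 17/54)
line EK meets TA at Q = (-4, 0)
K = E + t·(Q−E) with t = -1/17, so EK:KQ = -1/17:18/17

EK:KQ = -1/18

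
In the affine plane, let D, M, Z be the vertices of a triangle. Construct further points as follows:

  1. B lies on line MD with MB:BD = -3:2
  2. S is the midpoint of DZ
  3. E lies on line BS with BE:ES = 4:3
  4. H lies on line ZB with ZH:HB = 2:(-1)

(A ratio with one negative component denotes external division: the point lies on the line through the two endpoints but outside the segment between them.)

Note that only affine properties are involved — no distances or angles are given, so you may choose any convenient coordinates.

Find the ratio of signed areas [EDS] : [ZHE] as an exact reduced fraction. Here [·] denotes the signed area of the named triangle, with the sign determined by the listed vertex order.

[EDS]:[ZHE] = 3/8

Set D = (0, 0), M = (1, 0), Z = (0, 1); any affine frame gives the same invariant.
1. B lies on line MD with MB:BD = -3:2 ⇒ B = (-2, 0)
2. S is the midpoint of DZ ⇒ S = (0, 1/2)
3. E lies on line BS with BE:ES = 4:3 ⇒ E = (-6/7, 2/7)
4. H lies on line ZB with ZH:HB = 2:(-1) ⇒ H = (-4, -1)
2·[EDS] = 3/7, 2·[ZHE] = 8/7
[EDS]:[ZHE] = 3/7:8/7 = 3/8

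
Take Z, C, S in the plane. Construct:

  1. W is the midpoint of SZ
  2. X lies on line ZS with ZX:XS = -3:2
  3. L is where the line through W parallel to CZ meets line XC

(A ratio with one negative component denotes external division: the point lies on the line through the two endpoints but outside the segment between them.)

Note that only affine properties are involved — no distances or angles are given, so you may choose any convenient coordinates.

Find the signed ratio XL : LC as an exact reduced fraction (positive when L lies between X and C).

XL:LC = 5

Choose coordinates Z = (0, 0), C = (1, 0), S = (0, 1).
1. W is the midpoint of SZ ⇒ W = (0, 1/2)
2. X lies on line ZS with ZX:XS = -3:2 ⇒ X = (0, 3)
3. L is where the line through W parallel to CZ meets line XC ⇒ L = (5/6, 1/2)
L = X + t·(C−X) with t = 5/6, so XL:LC = t:(1−t) = 5/6:1/6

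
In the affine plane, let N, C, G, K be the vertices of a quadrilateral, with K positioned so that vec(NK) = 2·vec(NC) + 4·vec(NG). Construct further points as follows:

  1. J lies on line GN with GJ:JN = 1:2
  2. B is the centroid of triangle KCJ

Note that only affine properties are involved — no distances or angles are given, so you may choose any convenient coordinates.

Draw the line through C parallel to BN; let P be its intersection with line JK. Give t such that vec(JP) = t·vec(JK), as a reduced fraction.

t = -10

Work in coordinates with N = (0, 0), C = (1, 0), G = (0, 1), K = (2, 4).
1. J lies on line GN with GJ:JN = 1:2 ⇒ J = (0, 2/3)
2. B is the centroid of triangle KCJ ⇒ B = (1, 14/9)
through C parallel to BN: direction (-1, -14/9); meets JK at P = (-20, -98/3)
P = J + t·(K−J) with t = -10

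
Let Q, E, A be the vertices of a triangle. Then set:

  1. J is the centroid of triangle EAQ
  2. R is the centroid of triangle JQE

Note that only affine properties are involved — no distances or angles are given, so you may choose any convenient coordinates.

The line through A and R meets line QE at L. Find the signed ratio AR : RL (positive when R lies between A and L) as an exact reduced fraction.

Work in coordinates with Q = (0, 0), E = (1, 0), A = (0, 1).
1. J is the centroid of triangle EAQ ⇒ J = (1/3, 1/3)
2. R is the centroid of triangle JQE ⇒ R = (4/9, 1/9)
line AR meets QE at L = (1/2, 0)
R = A + t·(L−A) with t = 8/9, so AR:RL = 8/9:1/9

AR:RL = 8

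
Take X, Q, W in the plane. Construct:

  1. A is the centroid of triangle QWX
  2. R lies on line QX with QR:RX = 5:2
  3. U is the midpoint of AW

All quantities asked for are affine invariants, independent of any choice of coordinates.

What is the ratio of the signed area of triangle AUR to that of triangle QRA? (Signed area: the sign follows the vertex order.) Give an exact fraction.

[AUR]:[QRA] = -3/10

Assign X = (0, 0), Q = (1, 0), W = (0, 1) — the answer is frame-independent, so this choice is without loss of generality.
1. A is the centroid of triangle QWX ⇒ A = (1/3, 1/3)
2. R lies on line QX with QR:RX = 5:2 ⇒ R = (2/7, 0)
3. U is the midpoint of AW ⇒ U = (1/6, 2/3)
2·[AUR] = 1/14, 2·[QRA] = -5/21
[AUR]:[QRA] = 1/14:-5/21 = -3/10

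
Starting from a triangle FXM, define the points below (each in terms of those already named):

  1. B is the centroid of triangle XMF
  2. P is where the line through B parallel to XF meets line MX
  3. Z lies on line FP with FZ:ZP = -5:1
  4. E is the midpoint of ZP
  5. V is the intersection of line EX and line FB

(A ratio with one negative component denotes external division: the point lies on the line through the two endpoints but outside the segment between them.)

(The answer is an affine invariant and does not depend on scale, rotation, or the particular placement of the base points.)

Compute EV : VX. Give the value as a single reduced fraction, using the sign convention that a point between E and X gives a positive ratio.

Choose coordinates F = (0, 0), X = (1, 0), M = (0, 1).
1. B is the centroid of triangle XMF ⇒ B = (1/3, 1/3)
2. P is where the line through B parallel to XF meets line MX ⇒ P = (2/3, 1/3)
3. Z lies on line FP with FZ:ZP = -5:1 ⇒ Z = (5/6, 5/12)
4. E is the midpoint of ZP ⇒ E = (3/4, 3/8)
5. V is the intersection of line EX and line FB ⇒ V = (3/5, 3/5)
V = E + t·(X−E) with t = -3/5, so EV:VX = t:(1−t) = -3/5:8/5

EV:VX = -3/8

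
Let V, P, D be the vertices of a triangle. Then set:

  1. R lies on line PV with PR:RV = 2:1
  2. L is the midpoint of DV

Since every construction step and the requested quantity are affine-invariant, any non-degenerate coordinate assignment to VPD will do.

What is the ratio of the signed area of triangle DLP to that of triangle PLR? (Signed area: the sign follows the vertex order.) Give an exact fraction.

[DLP]:[PLR] = 3/2

Work in coordinates with V = (0, 0), P = (1, 0), D = (0, 1).
1. R lies on line PV with PR:RV = 2:1 ⇒ R = (1/3, 0)
2. L is the midpoint of DV ⇒ L = (0, 1/2)
2·[DLP] = 1/2, 2·[PLR] = 1/3
[DLP]:[PLR] = 1/2:1/3 = 3/2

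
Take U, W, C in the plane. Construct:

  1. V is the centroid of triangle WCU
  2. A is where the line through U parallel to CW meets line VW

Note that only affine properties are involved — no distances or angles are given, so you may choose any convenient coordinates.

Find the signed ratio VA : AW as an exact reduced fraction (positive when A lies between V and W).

Choose coordinates U = (0, 0), W = (1, 0), C = (0, 1).
1. V is the centroid of triangle WCU ⇒ V = (1/3, 1/3)
2. A is where the line through U parallel to CW meets line VW ⇒ A = (-1, 1)
A = V + t·(W−V) with t = -2, so VA:AW = t:(1−t) = -2:3

VA:AW = -2/3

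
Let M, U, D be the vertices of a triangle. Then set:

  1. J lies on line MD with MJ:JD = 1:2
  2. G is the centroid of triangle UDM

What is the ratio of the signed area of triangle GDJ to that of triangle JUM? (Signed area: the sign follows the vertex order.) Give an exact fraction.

[GDJ]:[JUM] = -2/3

Set M = (0, 0), U = (1, 0), D = (0, 1); any affine frame gives the same invariant.
1. J lies on line MD with MJ:JD = 1:2 ⇒ J = (0, 1/3)
2. G is the centroid of triangle UDM ⇒ G = (1/3, 1/3)
2·[GDJ] = 2/9, 2·[JUM] = -1/3
[GDJ]:[JUM] = 2/9:-1/3 = -2/3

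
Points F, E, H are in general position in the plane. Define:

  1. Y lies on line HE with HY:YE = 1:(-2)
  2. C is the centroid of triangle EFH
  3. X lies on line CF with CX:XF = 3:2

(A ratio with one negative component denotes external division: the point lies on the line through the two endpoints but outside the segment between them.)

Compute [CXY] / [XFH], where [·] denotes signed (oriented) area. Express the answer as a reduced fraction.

Choose coordinates F = (0, 0), E = (1, 0), H = (0, 1).
1. Y lies on line HE with HY:YE = 1:(-2) ⇒ Y = (-1, 2)
2. C is the centroid of triangle EFH ⇒ C = (1/3, 1/3)
3. X lies on line CF with CX:XF = 3:2 ⇒ X = (2/15, 2/15)
2·[CXY] = -3/5, 2·[XFH] = -2/15
[CXY]:[XFH] = -3/5:-2/15 = 9/2

[CXY]:[XFH] = 9/2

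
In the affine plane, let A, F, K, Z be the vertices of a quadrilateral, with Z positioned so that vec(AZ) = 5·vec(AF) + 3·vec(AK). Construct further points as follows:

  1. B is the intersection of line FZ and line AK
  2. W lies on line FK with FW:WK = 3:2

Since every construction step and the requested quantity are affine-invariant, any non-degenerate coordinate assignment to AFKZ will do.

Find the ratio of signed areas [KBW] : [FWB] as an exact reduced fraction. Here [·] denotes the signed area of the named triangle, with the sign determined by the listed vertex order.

Assign A = (0, 0), F = (1, 0), K = (0, 1), Z = (5, 3) — the answer is frame-independent, so this choice is without loss of generality.
1. B is the intersection of line FZ and line AK ⇒ B = (0, -3/4)
2. W lies on line FK with FW:WK = 3:2 ⇒ W = (2/5, 3/5)
2·[KBW] = 7/10, 2·[FWB] = 21/20
[KBW]:[FWB] = 7/10:21/20 = 2/3

[KBW]:[FWB] = 2/3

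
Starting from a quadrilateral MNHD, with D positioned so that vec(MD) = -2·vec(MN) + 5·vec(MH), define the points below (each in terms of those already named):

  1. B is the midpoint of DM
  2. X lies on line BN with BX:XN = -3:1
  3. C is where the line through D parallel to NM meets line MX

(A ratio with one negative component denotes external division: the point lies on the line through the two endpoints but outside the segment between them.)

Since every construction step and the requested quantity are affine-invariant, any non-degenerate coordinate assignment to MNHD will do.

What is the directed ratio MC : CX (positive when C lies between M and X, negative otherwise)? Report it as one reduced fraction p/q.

Set M = (0, 0), N = (1, 0), H = (0, 1), D = (-2, 5); any affine frame gives the same invariant.
1. B is the midpoint of DM ⇒ B = (-1, 5/2)
2. X lies on line BN with BX:XN = -3:1 ⇒ X = (2, -5/4)
3. C is where the line through D parallel to NM meets line MX ⇒ C = (-8, 5)
C = M + t·(X−M) with t = -4, so MC:CX = t:(1−t) = -4:5

MC:CX = -4/5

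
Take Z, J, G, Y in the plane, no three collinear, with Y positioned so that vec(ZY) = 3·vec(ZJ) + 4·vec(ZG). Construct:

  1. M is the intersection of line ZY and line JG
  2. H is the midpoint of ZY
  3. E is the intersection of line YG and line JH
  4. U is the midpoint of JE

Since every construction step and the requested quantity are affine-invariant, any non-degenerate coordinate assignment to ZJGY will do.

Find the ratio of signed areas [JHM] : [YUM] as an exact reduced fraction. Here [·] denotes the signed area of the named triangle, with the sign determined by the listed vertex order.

Choose coordinates Z = (0, 0), J = (1, 0), G = (0, 1), Y = (3, 4).
1. M is the intersection of line ZY and line JG ⇒ M = (3/7, 4/7)
2. H is the midpoint of ZY ⇒ H = (3/2, 2)
3. E is the intersection of line YG and line JH ⇒ E = (5/3, 8/3)
4. U is the midpoint of JE ⇒ U = (4/3, 4/3)
2·[JHM] = 10/7, 2·[YUM] = -8/7
[JHM]:[YUM] = 10/7:-8/7 = -5/4

[JHM]:[YUM] = -5/4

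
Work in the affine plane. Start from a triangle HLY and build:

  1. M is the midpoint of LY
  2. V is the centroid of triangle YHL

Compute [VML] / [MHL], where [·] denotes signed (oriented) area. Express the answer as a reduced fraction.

Work in coordinates with H = (0, 0), L = (1, 0), Y = (0, 1).
1. M is the midpoint of LY ⇒ M = (1/2, 1/2)
2. V is the centroid of triangle YHL ⇒ V = (1/3, 1/3)
2·[VML] = -1/6, 2·[MHL] = 1/2
[VML]:[MHL] = -1/6:1/2 = -1/3

[VML]:[MHL] = -1/3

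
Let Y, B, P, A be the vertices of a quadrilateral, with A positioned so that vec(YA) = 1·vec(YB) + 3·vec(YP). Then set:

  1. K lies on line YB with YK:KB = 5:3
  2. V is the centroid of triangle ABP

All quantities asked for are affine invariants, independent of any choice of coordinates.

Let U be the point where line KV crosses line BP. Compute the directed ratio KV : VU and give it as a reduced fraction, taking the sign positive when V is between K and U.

KV:VU = -11/8

Set Y = (0, 0), B = (1, 0), P = (0, 1), A = (1, 3); any affine frame gives the same invariant.
1. K lies on line YB with YK:KB = 5:3 ⇒ K = (5/8, 0)
2. V is the centroid of triangle ABP ⇒ V = (2/3, 4/3)
line KV meets BP at U = (7/11, 4/11)
V = K + t·(U−K) with t = 11/3, so KV:VU = 11/3:-8/3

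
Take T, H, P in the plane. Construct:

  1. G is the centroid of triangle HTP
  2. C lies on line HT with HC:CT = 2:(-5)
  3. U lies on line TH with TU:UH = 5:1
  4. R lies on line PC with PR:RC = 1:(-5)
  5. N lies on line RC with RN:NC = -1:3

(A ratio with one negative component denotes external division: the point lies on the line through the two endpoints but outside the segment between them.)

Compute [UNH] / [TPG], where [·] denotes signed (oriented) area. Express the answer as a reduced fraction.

Work in coordinates with T = (0, 0), H = (1, 0), P = (0, 1).
1. G is the centroid of triangle HTP ⇒ G = (1/3, 1/3)
2. C lies on line HT with HC:CT = 2:(-5) ⇒ C = (5/3, 0)
3. U lies on line TH with TU:UH = 5:1 ⇒ U = (5/6, 0)
4. R lies on line PC with PR:RC = 1:(-5) ⇒ R = (-5/12, 5/4)
5. N lies on line RC with RN:NC = -1:3 ⇒ N = (-35/24, 15/8)
2·[UNH] = -5/16, 2·[TPG] = -1/3
[UNH]:[TPG] = -5/16:-1/3 = 15/16

[UNH]:[TPG] = 15/16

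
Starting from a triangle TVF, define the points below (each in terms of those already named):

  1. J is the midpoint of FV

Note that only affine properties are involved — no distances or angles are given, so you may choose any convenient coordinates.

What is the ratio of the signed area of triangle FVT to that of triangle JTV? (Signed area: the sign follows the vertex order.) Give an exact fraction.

[FVT]:[JTV] = -2

Work in coordinates with T = (0, 0), V = (1, 0), F = (0, 1).
1. J is the midpoint of FV ⇒ J = (1/2, 1/2)
2·[FVT] = -1, 2·[JTV] = 1/2
[FVT]:[JTV] = -1:1/2 = -2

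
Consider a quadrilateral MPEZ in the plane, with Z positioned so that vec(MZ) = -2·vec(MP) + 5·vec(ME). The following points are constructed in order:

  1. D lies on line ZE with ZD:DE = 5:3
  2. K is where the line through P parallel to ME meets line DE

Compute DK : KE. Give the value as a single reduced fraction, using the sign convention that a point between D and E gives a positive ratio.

Work in coordinates with M = (0, 0), P = (1, 0), E = (0, 1), Z = (-2, 5).
1. D lies on line ZE with ZD:DE = 5:3 ⇒ D = (-3/4, 5/2)
2. K is where the line through P parallel to ME meets line DE ⇒ K = (1, -1)
K = D + t·(E−D) with t = 7/3, so DK:KE = t:(1−t) = 7/3:-4/3

DK:KE = -7/4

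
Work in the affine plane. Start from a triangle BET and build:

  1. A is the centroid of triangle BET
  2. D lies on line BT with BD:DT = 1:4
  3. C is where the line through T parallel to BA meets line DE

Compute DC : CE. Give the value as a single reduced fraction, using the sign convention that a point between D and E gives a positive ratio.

Choose coordinates B = (0, 0), E = (1, 0), T = (0, 1).
1. A is the centroid of triangle BET ⇒ A = (1/3, 1/3)
2. D lies on line BT with BD:DT = 1:4 ⇒ D = (0, 1/5)
3. C is where the line through T parallel to BA meets line DE ⇒ C = (-2/3, 1/3)
C = D + t·(E−D) with t = -2/3, so DC:CE = t:(1−t) = -2/3:5/3

DC:CE = -2/5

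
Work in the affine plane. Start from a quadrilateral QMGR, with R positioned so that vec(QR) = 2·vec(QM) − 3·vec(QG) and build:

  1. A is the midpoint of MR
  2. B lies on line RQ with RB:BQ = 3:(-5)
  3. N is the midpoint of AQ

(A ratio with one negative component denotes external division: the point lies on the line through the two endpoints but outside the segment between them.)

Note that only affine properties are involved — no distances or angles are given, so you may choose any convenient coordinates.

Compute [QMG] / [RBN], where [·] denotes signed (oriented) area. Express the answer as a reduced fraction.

[QMG]:[RBN] = 8/9

Choose coordinates Q = (0, 0), M = (1, 0), G = (0, 1), R = (2, -3).
1. A is the midpoint of MR ⇒ A = (3/2, -3/2)
2. B lies on line RQ with RB:BQ = 3:(-5) ⇒ B = (5, -15/2)
3. N is the midpoint of AQ ⇒ N = (3/4, -3/4)
2·[QMG] = 1, 2·[RBN] = 9/8
[QMG]:[RBN] = 1:9/8 = 8/9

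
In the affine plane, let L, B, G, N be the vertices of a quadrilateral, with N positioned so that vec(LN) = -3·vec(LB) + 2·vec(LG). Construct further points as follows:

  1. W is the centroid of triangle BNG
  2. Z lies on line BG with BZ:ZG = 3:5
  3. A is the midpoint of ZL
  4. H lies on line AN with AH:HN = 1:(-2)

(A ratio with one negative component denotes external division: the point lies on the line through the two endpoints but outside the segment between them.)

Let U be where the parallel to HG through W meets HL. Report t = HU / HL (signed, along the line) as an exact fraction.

t = 14/29

Assign L = (0, 0), B = (1, 0), G = (0, 1), N = (-3, 2) — the answer is frame-independent, so this choice is without loss of generality.
1. W is the centroid of triangle BNG ⇒ W = (-2/3, 1)
2. Z lies on line BG with BZ:ZG = 3:5 ⇒ Z = (5/8, 3/8)
3. A is the midpoint of ZL ⇒ A = (5/16, 3/16)
4. H lies on line AN with AH:HN = 1:(-2) ⇒ H = (29/8, -13/8)
through W parallel to HG: direction (-29/8, 21/8); meets HL at U = (15/8, -195/232)
U = H + t·(L−H) with t = 14/29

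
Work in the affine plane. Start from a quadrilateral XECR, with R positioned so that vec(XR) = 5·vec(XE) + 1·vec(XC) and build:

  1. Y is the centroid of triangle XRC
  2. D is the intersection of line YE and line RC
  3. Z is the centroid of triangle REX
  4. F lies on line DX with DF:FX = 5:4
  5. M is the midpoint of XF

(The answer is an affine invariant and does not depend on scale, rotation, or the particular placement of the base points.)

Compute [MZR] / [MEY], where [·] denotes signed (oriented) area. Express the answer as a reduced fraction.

Work in coordinates with X = (0, 0), E = (1, 0), C = (0, 1), R = (5, 1).
1. Y is the centroid of triangle XRC ⇒ Y = (5/3, 2/3)
2. D is the intersection of line YE and line RC ⇒ D = (2, 1)
3. Z is the centroid of triangle REX ⇒ Z = (2, 1/3)
4. F lies on line DX with DF:FX = 5:4 ⇒ F = (8/9, 4/9)
5. M is the midpoint of XF ⇒ M = (4/9, 2/9)
2·[MZR] = 19/27, 2·[MEY] = 14/27
[MZR]:[MEY] = 19/27:14/27 = 19/14

[MZR]:[MEY] = 19/14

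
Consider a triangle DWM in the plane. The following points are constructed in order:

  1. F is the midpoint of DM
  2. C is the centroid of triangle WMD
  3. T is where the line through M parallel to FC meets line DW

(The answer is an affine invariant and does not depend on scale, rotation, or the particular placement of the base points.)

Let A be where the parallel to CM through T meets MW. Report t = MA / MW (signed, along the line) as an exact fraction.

t = 3

Assign D = (0, 0), W = (1, 0), M = (0, 1) — the answer is frame-independent, so this choice is without loss of generality.
1. F is the midpoint of DM ⇒ F = (0, 1/2)
2. C is the centroid of triangle WMD ⇒ C = (1/3, 1/3)
3. T is where the line through M parallel to FC meets line DW ⇒ T = (2, 0)
through T parallel to CM: direction (-1/3, 2/3); meets MW at A = (3, -2)
A = M + t·(W−M) with t = 3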